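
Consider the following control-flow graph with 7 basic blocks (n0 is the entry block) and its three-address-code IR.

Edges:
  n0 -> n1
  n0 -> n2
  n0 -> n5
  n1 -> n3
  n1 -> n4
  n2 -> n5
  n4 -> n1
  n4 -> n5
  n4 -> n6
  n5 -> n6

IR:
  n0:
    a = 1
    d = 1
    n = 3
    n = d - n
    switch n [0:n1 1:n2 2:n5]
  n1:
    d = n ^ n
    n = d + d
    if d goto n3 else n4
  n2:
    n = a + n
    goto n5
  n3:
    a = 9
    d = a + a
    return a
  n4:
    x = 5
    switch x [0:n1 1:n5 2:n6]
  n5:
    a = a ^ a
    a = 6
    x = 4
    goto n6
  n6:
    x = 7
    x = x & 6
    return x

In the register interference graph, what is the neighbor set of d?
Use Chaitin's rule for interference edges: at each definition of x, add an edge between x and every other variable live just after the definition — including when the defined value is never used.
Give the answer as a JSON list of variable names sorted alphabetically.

def/use:
  n0: {a,d,n} / ∅
  n1: {d,n} / {n}
  n2: {n} / {a,n}
  n3: {a,d} / ∅
  n4: {x} / ∅
  n5: {a,x} / {a}
  n6: {x} / ∅

Liveness:
  n0 li=∅ lo={a,n}
  n1 li={a,n} lo={a,n}
  n2 li={a,n} lo={a}
  n3 li=∅ lo=∅
  n4 li={a,n} lo={a,n}
  n5 li={a} lo=∅
  n6 li=∅ lo=∅

Conflict graph:
  a — {d,n,x}
  d — {a,n}
  n — {a,d,x}
  x — {a,n}

N(d) = ["a", "n"]

Answer: ["a", "n"]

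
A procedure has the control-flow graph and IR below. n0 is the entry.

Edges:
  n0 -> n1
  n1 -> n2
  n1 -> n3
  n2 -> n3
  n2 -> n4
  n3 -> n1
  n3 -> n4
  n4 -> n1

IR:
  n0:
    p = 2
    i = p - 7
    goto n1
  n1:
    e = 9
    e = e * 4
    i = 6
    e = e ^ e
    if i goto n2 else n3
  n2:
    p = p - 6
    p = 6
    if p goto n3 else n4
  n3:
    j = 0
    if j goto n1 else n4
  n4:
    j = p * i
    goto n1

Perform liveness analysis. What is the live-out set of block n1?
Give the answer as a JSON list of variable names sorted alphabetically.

Answer: ["i", "p"]

Working:
Block summaries:
  n0 def {i,p} use ∅
  n1 def {e,i} use ∅
  n2 def {p} use {p}
  n3 def {j} use ∅
  n4 def {j} use {i,p}

Liveness:
  live n0: ∅→{p}
  live n1: {p}→{i,p}
  live n2: {i,p}→{i,p}
  live n3: {i,p}→{i,p}
  live n4: {i,p}→{p}

live-out(n1) = ["i", "p"]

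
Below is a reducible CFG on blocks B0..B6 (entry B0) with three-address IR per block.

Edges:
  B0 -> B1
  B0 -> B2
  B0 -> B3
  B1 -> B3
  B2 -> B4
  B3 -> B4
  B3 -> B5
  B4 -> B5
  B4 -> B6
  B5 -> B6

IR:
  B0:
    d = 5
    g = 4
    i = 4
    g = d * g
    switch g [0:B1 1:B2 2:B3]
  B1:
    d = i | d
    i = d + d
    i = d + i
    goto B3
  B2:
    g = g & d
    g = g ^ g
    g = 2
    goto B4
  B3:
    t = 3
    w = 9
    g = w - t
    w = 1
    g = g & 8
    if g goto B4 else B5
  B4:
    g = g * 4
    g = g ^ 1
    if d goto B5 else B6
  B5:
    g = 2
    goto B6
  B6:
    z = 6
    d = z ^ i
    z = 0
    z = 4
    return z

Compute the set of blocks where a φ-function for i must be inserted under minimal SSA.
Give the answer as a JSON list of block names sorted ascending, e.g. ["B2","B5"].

idom tree: B1←B0 B2←B0 B3←B0 B4←B0 B5←B0 B6←B0
Join-block Dom:
  B3: preds {B0,B1}: {B0} ∩ {B0,B1} = {B0}; idom=B0
  B4: preds {B2,B3}: {B0,B2} ∩ {B0,B3} = {B0}; idom=B0
  B5: preds {B3,B4}: {B0,B3} ∩ {B0,B4} = {B0}; idom=B0
  B6: preds {B4,B5}: {B0,B4} ∩ {B0,B5} = {B0}; idom=B0

DF derivation:
  B3←B0: walk · to B0
  B3←B1: walk B1 to B0
  B4←B2: walk B2 to B0
  B4←B3: walk B3 to B0
  B5←B3: walk B3 to B0
  B5←B4: walk B4 to B0
  B6←B4: walk B4 to B0
  B6←B5: walk B5 to B0
  B0 → ∅
  B1 → {B3}
  B2 → {B4}
  B3 → {B4,B5}
  B4 → {B5,B6}
  B5 → {B6}
  B6 → ∅

φ for i: defs {B0,B1}
  DF⁺ = {B3,B4,B5,B6}

Answer: ["B3", "B4", "B5", "B6"]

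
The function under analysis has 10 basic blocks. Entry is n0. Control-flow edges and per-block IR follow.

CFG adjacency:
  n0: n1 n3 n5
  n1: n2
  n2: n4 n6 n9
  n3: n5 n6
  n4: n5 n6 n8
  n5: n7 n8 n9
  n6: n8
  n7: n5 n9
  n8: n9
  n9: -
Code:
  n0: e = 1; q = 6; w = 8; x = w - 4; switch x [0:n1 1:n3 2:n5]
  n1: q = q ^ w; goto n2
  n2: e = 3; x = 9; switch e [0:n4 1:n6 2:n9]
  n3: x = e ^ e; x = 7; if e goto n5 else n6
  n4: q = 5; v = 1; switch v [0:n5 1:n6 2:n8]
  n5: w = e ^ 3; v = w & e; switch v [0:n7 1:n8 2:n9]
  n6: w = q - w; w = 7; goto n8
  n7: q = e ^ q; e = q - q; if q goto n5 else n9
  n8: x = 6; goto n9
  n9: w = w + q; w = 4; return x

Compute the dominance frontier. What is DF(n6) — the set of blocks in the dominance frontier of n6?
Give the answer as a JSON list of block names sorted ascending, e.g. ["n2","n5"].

Answer: ["n8"]

Analysis:
idom tree: n1←n0 n2←n1 n3←n0 n4←n2 n5←n0 n6←n0 n7←n5 n8←n0 n9←n0
Join-block Dom:
  n5: preds {n0,n3,n4,n7}: {n0} ∩ {n0,n3} ∩ {n0,n1,n2,n4} ∩ {n0,n5,n7} = {n0}; idom=n0
  n6: preds {n2,n3,n4}: {n0,n1,n2} ∩ {n0,n3} ∩ {n0,n1,n2,n4} = {n0}; idom=n0
  n8: preds {n4,n5,n6}: {n0,n1,n2,n4} ∩ {n0,n5} ∩ {n0,n6} = {n0}; idom=n0
  n9: preds {n2,n5,n7,n8}: {n0,n1,n2} ∩ {n0,n5} ∩ {n0,n5,n7} ∩ {n0,n8} = {n0}; idom=n0

DF derivation:
  n5←n0: walk · to n0
  n5←n3: walk n3 to n0
  n5←n4: walk n4→n2→n1 to n0
  n5←n7: walk n7→n5 to n0
  n6←n2: walk n2→n1 to n0
  n6←n3: walk n3 to n0
  n6←n4: walk n4→n2→n1 to n0
  n8←n4: walk n4→n2→n1 to n0
  n8←n5: walk n5 to n0
  n8←n6: walk n6 to n0
  n9←n2: walk n2→n1 to n0
  n9←n5: walk n5 to n0
  n9←n7: walk n7→n5 to n0
  n9←n8: walk n8 to n0
  DF(n0)=∅
  DF(n1)={n5,n6,n8,n9}
  DF(n2)={n5,n6,n8,n9}
  DF(n3)={n5,n6}
  DF(n4)={n5,n6,n8}
  DF(n5)={n5,n8,n9}
  DF(n6)={n8}
  DF(n7)={n5,n9}
  DF(n8)={n9}
  DF(n9)=∅

DF(n6) = ["n8"]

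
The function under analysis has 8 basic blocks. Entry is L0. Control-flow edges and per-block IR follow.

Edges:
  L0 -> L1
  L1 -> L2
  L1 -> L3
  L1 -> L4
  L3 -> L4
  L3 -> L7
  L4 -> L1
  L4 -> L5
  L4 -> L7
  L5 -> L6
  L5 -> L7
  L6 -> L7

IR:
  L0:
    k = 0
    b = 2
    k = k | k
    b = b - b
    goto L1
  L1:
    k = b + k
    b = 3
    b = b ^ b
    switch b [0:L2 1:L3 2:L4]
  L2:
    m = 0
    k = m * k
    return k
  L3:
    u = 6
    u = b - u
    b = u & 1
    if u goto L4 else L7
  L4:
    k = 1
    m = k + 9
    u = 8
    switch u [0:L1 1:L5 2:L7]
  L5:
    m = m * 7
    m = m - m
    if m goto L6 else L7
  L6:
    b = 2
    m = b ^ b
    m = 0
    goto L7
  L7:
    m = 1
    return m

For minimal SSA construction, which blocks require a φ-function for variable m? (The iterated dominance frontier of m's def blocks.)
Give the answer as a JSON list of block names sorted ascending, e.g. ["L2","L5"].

idom tree: L1←L0 L2←L1 L3←L1 L4←L1 L5←L4 L6←L5 L7←L1
Dom∩ at merges:
  L1: preds {L0,L4}: {L0} ∩ {L0,L1,L4} = {L0}; idom=L0
  L4: preds {L1,L3}: {L0,L1} ∩ {L0,L1,L3} = {L0,L1}; idom=L1
  L7: preds {L3,L4,L5,L6}: {L0,L1,L3} ∩ {L0,L1,L4} ∩ {L0,L1,L4,L5} ∩ {L0,L1,L4,L5,L6} = {L0,L1}; idom=L1

DF derivation:
  L1←L0: walk · to L0
  L1←L4: walk L4→L1 to L0
  L4←L1: walk · to L1
  L4←L3: walk L3 to L1
  L7←L3: walk L3 to L1
  L7←L4: walk L4 to L1
  L7←L5: walk L5→L4 to L1
  L7←L6: walk L6→L5→L4 to L1
  L0: DF=∅
  L1: DF={L1}
  L2: DF=∅
  L3: DF={L4,L7}
  L4: DF={L1,L7}
  L5: DF={L7}
  L6: DF={L7}
  L7: DF=∅

φ for m: defs {L2,L4,L5,L6,L7}
  DF⁺ = {L1,L7}

Answer: ["L1", "L7"]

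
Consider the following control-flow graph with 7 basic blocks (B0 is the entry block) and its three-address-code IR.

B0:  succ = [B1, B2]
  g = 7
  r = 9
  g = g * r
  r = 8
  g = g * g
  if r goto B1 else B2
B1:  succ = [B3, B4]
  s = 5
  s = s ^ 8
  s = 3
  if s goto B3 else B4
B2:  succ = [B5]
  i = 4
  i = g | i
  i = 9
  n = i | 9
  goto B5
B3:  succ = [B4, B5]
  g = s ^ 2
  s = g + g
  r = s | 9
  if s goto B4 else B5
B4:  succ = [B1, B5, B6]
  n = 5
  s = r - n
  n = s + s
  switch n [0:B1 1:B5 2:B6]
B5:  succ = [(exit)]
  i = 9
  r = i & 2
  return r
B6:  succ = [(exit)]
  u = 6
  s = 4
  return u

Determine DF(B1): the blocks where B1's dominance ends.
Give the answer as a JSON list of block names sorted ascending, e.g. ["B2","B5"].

idom tree: B1←B0 B2←B0 B3←B1 B4←B1 B5←B0 B6←B4
Dom at joins:
  B1: preds {B0,B4}: {B0} ∩ {B0,B1,B4} = {B0}; idom=B0
  B4: preds {B1,B3}: {B0,B1} ∩ {B0,B1,B3} = {B0,B1}; idom=B1
  B5: preds {B2,B3,B4}: {B0,B2} ∩ {B0,B1,B3} ∩ {B0,B1,B4} = {B0}; idom=B0

Frontier:
  B1←B0: walk · to B0
  B1←B4: walk B4→B1 to B0
  B4←B1: walk · to B1
  B4←B3: walk B3 to B1
  B5←B2: walk B2 to B0
  B5←B3: walk B3→B1 to B0
  B5←B4: walk B4→B1 to B0
  B0: DF=∅
  B1: DF={B1,B5}
  B2: DF={B5}
  B3: DF={B4,B5}
  B4: DF={B1,B5}
  B5: DF=∅
  B6: DF=∅

DF(B1) = ["B1", "B5"]

Answer: ["B1", "B5"]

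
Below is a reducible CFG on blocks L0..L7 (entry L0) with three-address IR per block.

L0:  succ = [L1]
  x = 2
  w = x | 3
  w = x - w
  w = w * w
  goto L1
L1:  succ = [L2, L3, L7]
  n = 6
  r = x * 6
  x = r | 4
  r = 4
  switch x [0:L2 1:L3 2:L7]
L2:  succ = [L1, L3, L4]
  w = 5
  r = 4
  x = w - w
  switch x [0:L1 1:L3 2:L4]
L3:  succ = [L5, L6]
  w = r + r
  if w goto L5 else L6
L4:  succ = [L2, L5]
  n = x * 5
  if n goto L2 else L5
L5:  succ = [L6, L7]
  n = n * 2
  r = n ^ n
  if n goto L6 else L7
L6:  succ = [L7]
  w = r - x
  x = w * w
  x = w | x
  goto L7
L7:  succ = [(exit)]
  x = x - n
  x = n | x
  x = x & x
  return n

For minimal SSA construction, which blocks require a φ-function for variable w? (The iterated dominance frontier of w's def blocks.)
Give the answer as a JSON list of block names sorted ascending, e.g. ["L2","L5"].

idom tree: L1←L0 L2←L1 L3←L1 L4←L2 L5←L1 L6←L1 L7←L1
Join-block Dom:
  L1: preds {L0,L2}: {L0} ∩ {L0,L1,L2} = {L0}; idom=L0
  L2: preds {L1,L4}: {L0,L1} ∩ {L0,L1,L2,L4} = {L0,L1}; idom=L1
  L3: preds {L1,L2}: {L0,L1} ∩ {L0,L1,L2} = {L0,L1}; idom=L1
  L5: preds {L3,L4}: {L0,L1,L3} ∩ {L0,L1,L2,L4} = {L0,L1}; idom=L1
  L6: preds {L3,L5}: {L0,L1,L3} ∩ {L0,L1,L5} = {L0,L1}; idom=L1
  L7: preds {L1,L5,L6}: {L0,L1} ∩ {L0,L1,L5} ∩ {L0,L1,L6} = {L0,L1}; idom=L1

Frontier:
  L1←L0: walk · to L0
  L1←L2: walk L2→L1 to L0
  L2←L1: walk · to L1
  L2←L4: walk L4→L2 to L1
  L3←L1: walk · to L1
  L3←L2: walk L2 to L1
  L5←L3: walk L3 to L1
  L5←L4: walk L4→L2 to L1
  L6←L3: walk L3 to L1
  L6←L5: walk L5 to L1
  L7←L1: walk · to L1
  L7←L5: walk L5 to L1
  L7←L6: walk L6 to L1
  DF(L0)=∅
  DF(L1)={L1}
  DF(L2)={L1,L2,L3,L5}
  DF(L3)={L5,L6}
  DF(L4)={L2,L5}
  DF(L5)={L6,L7}
  DF(L6)={L7}
  DF(L7)=∅

φ for w: defs {L0,L2,L3,L6}
  DF⁺ = {L1,L2,L3,L5,L6,L7}

Answer: ["L1", "L2", "L3", "L5", "L6", "L7"]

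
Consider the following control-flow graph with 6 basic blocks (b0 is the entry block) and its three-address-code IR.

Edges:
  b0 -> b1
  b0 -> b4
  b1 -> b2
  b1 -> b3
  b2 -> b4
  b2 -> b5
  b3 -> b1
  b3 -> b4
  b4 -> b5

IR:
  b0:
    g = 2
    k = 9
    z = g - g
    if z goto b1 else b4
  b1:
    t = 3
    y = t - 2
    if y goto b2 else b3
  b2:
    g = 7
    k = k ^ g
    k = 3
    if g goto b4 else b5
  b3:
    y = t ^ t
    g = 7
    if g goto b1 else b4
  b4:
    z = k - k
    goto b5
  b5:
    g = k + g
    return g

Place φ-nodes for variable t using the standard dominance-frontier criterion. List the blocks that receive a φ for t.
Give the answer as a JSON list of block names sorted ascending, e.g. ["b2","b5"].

Answer: ["b1", "b4", "b5"]

Analysis:
idom tree: b1←b0 b2←b1 b3←b1 b4←b0 b5←b0
Dom∩ at merges:
  b1: preds {b0,b3}: {b0} ∩ {b0,b1,b3} = {b0}; idom=b0
  b4: preds {b0,b2,b3}: {b0} ∩ {b0,b1,b2} ∩ {b0,b1,b3} = {b0}; idom=b0
  b5: preds {b2,b4}: {b0,b1,b2} ∩ {b0,b4} = {b0}; idom=b0

DF derivation:
  join b1 pred b0: · stop@b0
  join b1 pred b3: b3→b1 stop@b0
  join b4 pred b0: · stop@b0
  join b4 pred b2: b2→b1 stop@b0
  join b4 pred b3: b3→b1 stop@b0
  join b5 pred b2: b2→b1 stop@b0
  join b5 pred b4: b4 stop@b0
  b0: DF=∅
  b1: DF={b1,b4,b5}
  b2: DF={b4,b5}
  b3: DF={b1,b4}
  b4: DF={b5}
  b5: DF=∅

φ for t: defs {b1}
  DF⁺ = {b1,b4,b5}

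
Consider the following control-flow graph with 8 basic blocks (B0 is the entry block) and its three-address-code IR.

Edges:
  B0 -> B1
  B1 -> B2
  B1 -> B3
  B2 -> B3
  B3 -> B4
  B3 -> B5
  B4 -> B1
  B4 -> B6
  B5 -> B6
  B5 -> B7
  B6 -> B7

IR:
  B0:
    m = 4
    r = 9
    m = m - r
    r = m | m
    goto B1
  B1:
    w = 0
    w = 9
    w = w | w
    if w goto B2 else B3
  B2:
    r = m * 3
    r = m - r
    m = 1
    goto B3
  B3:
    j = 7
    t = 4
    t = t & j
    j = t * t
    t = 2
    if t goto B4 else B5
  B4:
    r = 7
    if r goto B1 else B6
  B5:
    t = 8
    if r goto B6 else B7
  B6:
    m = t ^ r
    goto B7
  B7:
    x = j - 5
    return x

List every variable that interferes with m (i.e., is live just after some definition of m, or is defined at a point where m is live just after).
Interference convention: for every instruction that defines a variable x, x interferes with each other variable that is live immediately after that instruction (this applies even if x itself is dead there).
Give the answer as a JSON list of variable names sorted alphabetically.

Answer: ["j", "r", "t", "w"]

Working:
Per-block:
  B0: def={m,r} ue=∅
  B1: def={w} ue=∅
  B2: def={m,r} ue={m}
  B3: def={j,t} ue=∅
  B4: def={r} ue=∅
  B5: def={t} ue={r}
  B6: def={m} ue={r,t}
  B7: def={x} ue={j}

Liveness:
  B0: in=∅ out={m,r}
  B1: in={m,r} out={m,r}
  B2: in={m} out={m,r}
  B3: in={m,r} out={j,m,r,t}
  B4: in={j,m,t} out={j,m,r,t}
  B5: in={j,r} out={j,r,t}
  B6: in={j,r,t} out={j}
  B7: in={j} out=∅

Conflict graph:
  j — {m,r,t}
  m — {j,r,t,w}
  r — {j,m,t,w}
  t — {j,m,r}
  w — {m,r}
  x — ∅

N(m) = ["j", "r", "t", "w"]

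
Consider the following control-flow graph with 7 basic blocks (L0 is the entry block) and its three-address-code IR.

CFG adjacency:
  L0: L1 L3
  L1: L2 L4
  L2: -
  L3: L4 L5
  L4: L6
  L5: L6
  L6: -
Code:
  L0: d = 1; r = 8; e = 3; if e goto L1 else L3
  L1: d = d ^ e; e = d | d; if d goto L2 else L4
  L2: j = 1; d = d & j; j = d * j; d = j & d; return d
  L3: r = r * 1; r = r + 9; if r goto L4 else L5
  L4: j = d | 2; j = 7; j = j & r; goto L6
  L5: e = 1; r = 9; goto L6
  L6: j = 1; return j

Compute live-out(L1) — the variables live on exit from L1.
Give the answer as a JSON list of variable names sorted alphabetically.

Per-block:
  L0 def {d,e,r} use ∅
  L1 def {d,e} use {d,e}
  L2 def {d,j} use {d}
  L3 def {r} use {r}
  L4 def {j} use {d,r}
  L5 def {e,r} use ∅
  L6 def {j} use ∅

Backward fixpoint:
  L0 li=∅ lo={d,e,r}
  L1 li={d,e,r} lo={d,r}
  L2 li={d} lo=∅
  L3 li={d,r} lo={d,r}
  L4 li={d,r} lo=∅
  L5 li=∅ lo=∅
  L6 li=∅ lo=∅

live-out(L1) = ["d", "r"]

Answer: ["d", "r"]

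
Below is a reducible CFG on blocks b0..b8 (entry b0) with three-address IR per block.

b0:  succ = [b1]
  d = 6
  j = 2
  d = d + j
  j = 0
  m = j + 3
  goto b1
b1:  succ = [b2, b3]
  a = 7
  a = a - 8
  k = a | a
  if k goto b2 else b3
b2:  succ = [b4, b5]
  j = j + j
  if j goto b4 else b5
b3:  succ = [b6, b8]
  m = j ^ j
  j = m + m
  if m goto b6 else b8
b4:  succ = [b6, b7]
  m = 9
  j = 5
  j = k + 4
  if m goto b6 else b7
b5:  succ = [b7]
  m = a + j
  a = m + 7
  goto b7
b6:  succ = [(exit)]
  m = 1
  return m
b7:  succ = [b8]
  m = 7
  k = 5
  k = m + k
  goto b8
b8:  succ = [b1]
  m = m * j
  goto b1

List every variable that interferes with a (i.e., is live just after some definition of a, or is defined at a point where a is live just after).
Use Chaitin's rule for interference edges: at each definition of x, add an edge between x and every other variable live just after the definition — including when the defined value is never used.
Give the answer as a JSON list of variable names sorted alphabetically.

Answer: ["j", "k"]

Derivation:
Block summaries:
  b0: {d,j,m} / ∅
  b1: {a,k} / ∅
  b2: {j} / {j}
  b3: {j,m} / {j}
  b4: {j,m} / {k}
  b5: {a,m} / {a,j}
  b6: {m} / ∅
  b7: {k,m} / ∅
  b8: {m} / {j,m}

Liveness:
  b0: in=∅ out={j}
  b1: in={j} out={a,j,k}
  b2: in={a,j,k} out={a,j,k}
  b3: in={j} out={j,m}
  b4: in={k} out={j}
  b5: in={a,j} out={j}
  b6: in=∅ out=∅
  b7: in={j} out={j,m}
  b8: in={j,m} out={j}

Interference:
  a — {j,k}
  d — {j}
  j — {a,d,k,m}
  k — {a,j,m}
  m — {j,k}

N(a) = ["j", "k"]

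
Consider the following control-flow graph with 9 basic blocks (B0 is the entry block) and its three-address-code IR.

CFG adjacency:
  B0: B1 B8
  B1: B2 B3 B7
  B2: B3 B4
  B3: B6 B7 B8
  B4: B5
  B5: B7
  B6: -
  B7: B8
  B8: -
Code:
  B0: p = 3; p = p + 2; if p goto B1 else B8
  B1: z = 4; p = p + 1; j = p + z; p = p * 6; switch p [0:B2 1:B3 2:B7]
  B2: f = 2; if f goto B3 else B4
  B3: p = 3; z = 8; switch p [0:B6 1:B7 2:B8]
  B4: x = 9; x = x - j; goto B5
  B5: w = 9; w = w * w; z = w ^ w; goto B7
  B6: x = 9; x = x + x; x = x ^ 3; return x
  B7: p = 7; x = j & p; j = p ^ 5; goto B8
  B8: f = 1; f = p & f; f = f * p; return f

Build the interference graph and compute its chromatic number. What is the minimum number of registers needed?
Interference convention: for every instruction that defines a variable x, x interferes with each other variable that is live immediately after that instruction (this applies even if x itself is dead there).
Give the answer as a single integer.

Answer: 3

Working:
Block summaries:
  B0 def {p} use ∅
  B1 def {j,p,z} use {p}
  B2 def {f} use ∅
  B3 def {p,z} use ∅
  B4 def {x} use {j}
  B5 def {w,z} use ∅
  B6 def {x} use ∅
  B7 def {j,p,x} use {j}
  B8 def {f} use {p}

Liveness:
  live B0: ∅→{p}
  live B1: {p}→{j}
  live B2: {j}→{j}
  live B3: {j}→{j,p}
  live B4: {j}→{j}
  live B5: {j}→{j}
  live B6: ∅→∅
  live B7: {j}→{p}
  live B8: {p}→∅

Conflict graph:
  f — {j,p}
  j — {f,p,w,x,z}
  p — {f,j,x,z}
  w — {j}
  x — {j,p}
  z — {j,p}

Chromatic number:
  {f,j,p} pairwise interfere (3-clique) ⇒ χ ≥ 3
  3-colouring: c0={j}  c1={p,w}  c2={f,x,z}
  χ = 3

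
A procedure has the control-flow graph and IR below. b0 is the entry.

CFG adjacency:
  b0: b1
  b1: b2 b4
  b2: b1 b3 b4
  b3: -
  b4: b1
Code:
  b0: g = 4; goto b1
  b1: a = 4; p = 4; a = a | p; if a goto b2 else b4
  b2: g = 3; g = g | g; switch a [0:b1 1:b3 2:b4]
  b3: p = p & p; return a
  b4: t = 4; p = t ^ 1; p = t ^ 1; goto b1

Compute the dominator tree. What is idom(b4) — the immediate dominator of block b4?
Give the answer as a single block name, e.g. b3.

idom tree: b1←b0 b2←b1 b3←b2 b4←b1
Dom∩ at merges:
  b1: preds {b0,b2,b4}: {b0} ∩ {b0,b1,b2} ∩ {b0,b1,b4} = {b0}; idom=b0
  b4: preds {b1,b2}: {b0,b1} ∩ {b0,b1,b2} = {b0,b1}; idom=b1

idom(b4) = b1

Answer: b1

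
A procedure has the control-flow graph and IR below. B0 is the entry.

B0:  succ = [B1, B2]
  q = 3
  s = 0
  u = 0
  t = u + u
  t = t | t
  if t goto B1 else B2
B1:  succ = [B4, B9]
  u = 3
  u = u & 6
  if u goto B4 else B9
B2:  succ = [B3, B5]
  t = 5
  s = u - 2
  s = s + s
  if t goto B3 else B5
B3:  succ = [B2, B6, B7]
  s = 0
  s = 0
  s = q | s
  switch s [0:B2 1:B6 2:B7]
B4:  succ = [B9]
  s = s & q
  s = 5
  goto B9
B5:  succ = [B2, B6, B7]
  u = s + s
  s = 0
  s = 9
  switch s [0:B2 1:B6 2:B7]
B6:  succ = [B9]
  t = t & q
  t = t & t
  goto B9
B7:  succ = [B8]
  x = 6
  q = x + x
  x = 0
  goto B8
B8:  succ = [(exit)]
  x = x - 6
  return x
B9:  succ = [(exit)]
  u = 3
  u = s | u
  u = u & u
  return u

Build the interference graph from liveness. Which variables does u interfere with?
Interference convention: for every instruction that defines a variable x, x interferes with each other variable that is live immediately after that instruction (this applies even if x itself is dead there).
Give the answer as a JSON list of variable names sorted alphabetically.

def/use:
  B0 def {q,s,t,u} use ∅
  B1 def {u} use ∅
  B2 def {s,t} use {u}
  B3 def {s} use {q}
  B4 def {s} use {q,s}
  B5 def {s,u} use {s}
  B6 def {t} use {q,t}
  B7 def {q,x} use ∅
  B8 def {x} use {x}
  B9 def {u} use {s}

Live sets:
  live B0: ∅→{q,s,u}
  live B1: {q,s}→{q,s}
  live B2: {q,u}→{q,s,t,u}
  live B3: {q,t,u}→{q,s,t,u}
  live B4: {q,s}→{s}
  live B5: {q,s,t}→{q,s,t,u}
  live B6: {q,s,t}→{s}
  live B7: ∅→{x}
  live B8: {x}→∅
  live B9: {s}→∅

Conflict graph:
  q: {s,t,u}
  s: {q,t,u}
  t: {q,s,u}
  u: {q,s,t}
  x: ∅

N(u) = ["q", "s", "t"]

Answer: ["q", "s", "t"]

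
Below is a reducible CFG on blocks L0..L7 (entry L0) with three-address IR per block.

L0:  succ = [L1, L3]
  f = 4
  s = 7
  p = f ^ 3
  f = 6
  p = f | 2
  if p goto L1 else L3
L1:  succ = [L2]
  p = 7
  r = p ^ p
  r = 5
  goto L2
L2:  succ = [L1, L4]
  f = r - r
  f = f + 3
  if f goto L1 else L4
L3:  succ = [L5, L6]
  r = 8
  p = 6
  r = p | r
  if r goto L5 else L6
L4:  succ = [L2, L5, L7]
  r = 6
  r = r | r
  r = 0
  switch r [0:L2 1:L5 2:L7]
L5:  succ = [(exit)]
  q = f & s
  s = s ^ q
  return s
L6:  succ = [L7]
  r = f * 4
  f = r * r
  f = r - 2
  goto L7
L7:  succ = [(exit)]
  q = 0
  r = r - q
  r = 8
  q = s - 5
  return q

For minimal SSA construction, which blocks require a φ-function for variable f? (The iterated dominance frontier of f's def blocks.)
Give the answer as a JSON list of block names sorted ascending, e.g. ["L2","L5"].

idom tree: L1←L0 L2←L1 L3←L0 L4←L2 L5←L0 L6←L3 L7←L0
Dom∩ at merges:
  L1: preds {L0,L2}: {L0} ∩ {L0,L1,L2} = {L0}; idom=L0
  L2: preds {L1,L4}: {L0,L1} ∩ {L0,L1,L2,L4} = {L0,L1}; idom=L1
  L5: preds {L3,L4}: {L0,L3} ∩ {L0,L1,L2,L4} = {L0}; idom=L0
  L7: preds {L4,L6}: {L0,L1,L2,L4} ∩ {L0,L3,L6} = {L0}; idom=L0

DF walk-up:
  join L1 pred L0: · stop@L0
  join L1 pred L2: L2→L1 stop@L0
  join L2 pred L1: · stop@L1
  join L2 pred L4: L4→L2 stop@L1
  join L5 pred L3: L3 stop@L0
  join L5 pred L4: L4→L2→L1 stop@L0
  join L7 pred L4: L4→L2→L1 stop@L0
  join L7 pred L6: L6→L3 stop@L0
  DF(L0)=∅
  DF(L1)={L1,L5,L7}
  DF(L2)={L1,L2,L5,L7}
  DF(L3)={L5,L7}
  DF(L4)={L2,L5,L7}
  DF(L5)=∅
  DF(L6)={L7}
  DF(L7)=∅

φ for f: defs {L0,L2,L6}
  DF⁺ = {L1,L2,L5,L7}

Answer: ["L1", "L2", "L5", "L7"]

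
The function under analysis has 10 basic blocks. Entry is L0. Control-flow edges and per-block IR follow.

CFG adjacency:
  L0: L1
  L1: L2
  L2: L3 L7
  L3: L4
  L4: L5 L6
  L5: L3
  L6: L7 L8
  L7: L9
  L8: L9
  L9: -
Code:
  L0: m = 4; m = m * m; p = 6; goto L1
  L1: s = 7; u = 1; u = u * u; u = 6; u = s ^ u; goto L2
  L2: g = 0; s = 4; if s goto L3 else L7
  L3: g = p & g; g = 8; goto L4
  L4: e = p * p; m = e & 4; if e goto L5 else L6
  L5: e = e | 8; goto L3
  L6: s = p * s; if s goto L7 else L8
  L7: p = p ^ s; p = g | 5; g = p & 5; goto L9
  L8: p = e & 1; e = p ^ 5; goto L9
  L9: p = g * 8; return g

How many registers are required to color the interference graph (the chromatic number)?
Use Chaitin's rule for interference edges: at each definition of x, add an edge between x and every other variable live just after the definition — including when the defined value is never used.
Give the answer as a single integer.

Answer: 5

Working:
Block summaries:
  L0 def {m,p} use ∅
  L1 def {s,u} use ∅
  L2 def {g,s} use ∅
  L3 def {g} use {g,p}
  L4 def {e,m} use {p}
  L5 def {e} use {e}
  L6 def {s} use {p,s}
  L7 def {g,p} use {g,p,s}
  L8 def {e,p} use {e}
  L9 def {p} use {g}

Liveness:
  L0 li=∅ lo={p}
  L1 li={p} lo={p}
  L2 li={p} lo={g,p,s}
  L3 li={g,p,s} lo={g,p,s}
  L4 li={g,p,s} lo={e,g,p,s}
  L5 li={e,g,p,s} lo={g,p,s}
  L6 li={e,g,p,s} lo={e,g,p,s}
  L7 li={g,p,s} lo={g}
  L8 li={e,g} lo={g}
  L9 li={g} lo=∅

Interfere edges:
  e: {g,m,p,s}
  g: {e,m,p,s}
  m: {e,g,p,s}
  p: {e,g,m,s,u}
  s: {e,g,m,p,u}
  u: {p,s}

Chromatic number:
  clique {e,g,m,p,s} ⇒ need ≥ 5
  assign e→R2 g→R3 m→R4 p→R0 s→R1 u→R2 — no edge inside a register ⇒ χ ≤ 5
  χ = 5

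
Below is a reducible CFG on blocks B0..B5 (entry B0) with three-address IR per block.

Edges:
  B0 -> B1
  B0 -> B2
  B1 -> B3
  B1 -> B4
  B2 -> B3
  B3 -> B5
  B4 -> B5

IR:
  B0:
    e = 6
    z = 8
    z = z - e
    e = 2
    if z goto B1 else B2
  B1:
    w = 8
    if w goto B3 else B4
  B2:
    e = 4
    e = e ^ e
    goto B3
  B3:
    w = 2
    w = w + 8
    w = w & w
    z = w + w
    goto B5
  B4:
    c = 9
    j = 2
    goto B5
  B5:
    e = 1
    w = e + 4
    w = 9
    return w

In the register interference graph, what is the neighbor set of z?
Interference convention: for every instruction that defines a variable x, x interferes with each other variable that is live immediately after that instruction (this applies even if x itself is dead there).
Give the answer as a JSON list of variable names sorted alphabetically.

def/use:
  B0 def {e,z} use ∅
  B1 def {w} use ∅
  B2 def {e} use ∅
  B3 def {w,z} use ∅
  B4 def {c,j} use ∅
  B5 def {e,w} use ∅

Live sets:
  B0: in=∅ out=∅
  B1: in=∅ out=∅
  B2: in=∅ out=∅
  B3: in=∅ out=∅
  B4: in=∅ out=∅
  B5: in=∅ out=∅

Interference:
  c: ∅
  e: {z}
  j: ∅
  w: ∅
  z: {e}

N(z) = ["e"]

Answer: ["e"]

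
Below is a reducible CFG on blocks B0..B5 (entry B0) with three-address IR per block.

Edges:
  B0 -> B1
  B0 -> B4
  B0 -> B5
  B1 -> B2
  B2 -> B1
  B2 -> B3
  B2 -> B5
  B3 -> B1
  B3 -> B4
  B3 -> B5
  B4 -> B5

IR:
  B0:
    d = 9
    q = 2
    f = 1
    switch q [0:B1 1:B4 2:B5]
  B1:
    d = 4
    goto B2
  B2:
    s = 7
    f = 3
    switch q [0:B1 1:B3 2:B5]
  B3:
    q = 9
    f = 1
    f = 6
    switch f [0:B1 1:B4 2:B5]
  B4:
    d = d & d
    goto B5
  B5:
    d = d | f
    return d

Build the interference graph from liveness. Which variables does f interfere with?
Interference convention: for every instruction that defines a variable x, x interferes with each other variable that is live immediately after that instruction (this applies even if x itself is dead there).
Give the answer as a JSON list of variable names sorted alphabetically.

Block summaries:
  B0: {d,f,q} / ∅
  B1: {d} / ∅
  B2: {f,s} / {q}
  B3: {f,q} / ∅
  B4: {d} / {d}
  B5: {d} / {d,f}

Live sets:
  live B0: ∅→{d,f,q}
  live B1: {q}→{d,q}
  live B2: {d,q}→{d,f,q}
  live B3: {d}→{d,f,q}
  live B4: {d,f}→{d,f}
  live B5: {d,f}→∅

Conflict graph:
  d: {f,q,s}
  f: {d,q}
  q: {d,f,s}
  s: {d,q}

N(f) = ["d", "q"]

Answer: ["d", "q"]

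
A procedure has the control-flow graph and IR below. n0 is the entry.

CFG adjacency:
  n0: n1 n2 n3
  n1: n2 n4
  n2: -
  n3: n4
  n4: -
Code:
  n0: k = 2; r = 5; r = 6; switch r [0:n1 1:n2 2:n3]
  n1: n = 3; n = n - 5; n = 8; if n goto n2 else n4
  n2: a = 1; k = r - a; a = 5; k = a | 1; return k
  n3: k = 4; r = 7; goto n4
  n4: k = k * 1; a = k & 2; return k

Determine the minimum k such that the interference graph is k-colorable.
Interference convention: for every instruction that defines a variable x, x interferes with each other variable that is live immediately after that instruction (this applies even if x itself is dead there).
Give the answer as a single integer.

Answer: 3

Analysis:
Per-block:
  n0: def={k,r} ue=∅
  n1: def={n} ue=∅
  n2: def={a,k} ue={r}
  n3: def={k,r} ue=∅
  n4: def={a,k} ue={k}

Liveness:
  n0 li=∅ lo={k,r}
  n1 li={k,r} lo={k,r}
  n2 li={r} lo=∅
  n3 li=∅ lo={k}
  n4 li={k} lo=∅

Interfere edges:
  a: {k,r}
  k: {a,n,r}
  n: {k,r}
  r: {a,k,n}

Colouring:
  lower bound: {a,k,r} mutually conflict ⇒ χ ≥ 3
  assign a→R2 k→R0 n→R2 r→R1 — no edge inside a register ⇒ χ ≤ 3
  χ = 3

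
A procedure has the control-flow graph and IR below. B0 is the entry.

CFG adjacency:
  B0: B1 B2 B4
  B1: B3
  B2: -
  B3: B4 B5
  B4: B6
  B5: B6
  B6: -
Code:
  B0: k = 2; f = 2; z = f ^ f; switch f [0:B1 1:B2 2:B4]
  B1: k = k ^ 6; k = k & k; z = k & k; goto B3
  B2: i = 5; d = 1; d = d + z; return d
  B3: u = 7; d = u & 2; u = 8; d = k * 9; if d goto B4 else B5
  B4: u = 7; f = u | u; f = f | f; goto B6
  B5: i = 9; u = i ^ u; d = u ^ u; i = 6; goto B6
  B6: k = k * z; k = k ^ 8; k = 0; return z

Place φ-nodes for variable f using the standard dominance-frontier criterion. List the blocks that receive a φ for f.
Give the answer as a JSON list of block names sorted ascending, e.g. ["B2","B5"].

idom tree: B1←B0 B2←B0 B3←B1 B4←B0 B5←B3 B6←B0
Dom∩ at merges:
  B4: preds {B0,B3}: {B0} ∩ {B0,B1,B3} = {B0}; idom=B0
  B6: preds {B4,B5}: {B0,B4} ∩ {B0,B1,B3,B5} = {B0}; idom=B0

DF derivation:
  B4←B0: walk · to B0
  B4←B3: walk B3→B1 to B0
  B6←B4: walk B4 to B0
  B6←B5: walk B5→B3→B1 to B0
  B0: DF=∅
  B1: DF={B4,B6}
  B2: DF=∅
  B3: DF={B4,B6}
  B4: DF={B6}
  B5: DF={B6}
  B6: DF=∅

φ for f: defs {B0,B4}
  DF⁺ = {B6}

Answer: ["B6"]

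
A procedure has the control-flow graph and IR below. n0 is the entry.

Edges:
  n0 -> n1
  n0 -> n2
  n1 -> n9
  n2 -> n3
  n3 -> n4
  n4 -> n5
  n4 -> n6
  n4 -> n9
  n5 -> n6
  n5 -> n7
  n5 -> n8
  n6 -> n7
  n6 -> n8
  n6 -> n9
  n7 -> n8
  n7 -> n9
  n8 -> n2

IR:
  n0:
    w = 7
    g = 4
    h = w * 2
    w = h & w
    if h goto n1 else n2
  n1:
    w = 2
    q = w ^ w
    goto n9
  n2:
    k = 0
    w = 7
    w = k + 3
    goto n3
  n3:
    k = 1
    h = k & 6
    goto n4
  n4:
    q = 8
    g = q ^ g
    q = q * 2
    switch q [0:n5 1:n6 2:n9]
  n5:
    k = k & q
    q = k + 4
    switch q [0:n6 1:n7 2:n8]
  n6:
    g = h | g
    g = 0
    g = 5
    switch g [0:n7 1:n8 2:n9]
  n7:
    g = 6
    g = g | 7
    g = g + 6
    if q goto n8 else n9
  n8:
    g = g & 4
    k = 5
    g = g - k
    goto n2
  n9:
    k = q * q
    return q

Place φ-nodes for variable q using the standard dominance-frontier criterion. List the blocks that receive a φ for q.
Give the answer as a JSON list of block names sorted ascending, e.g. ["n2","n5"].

Answer: ["n2", "n6", "n7", "n8", "n9"]

Working:
idom tree: n1←n0 n2←n0 n3←n2 n4←n3 n5←n4 n6←n4 n7←n4 n8←n4 n9←n0
Dom∩ at merges:
  n2: preds {n0,n8}: {n0} ∩ {n0,n2,n3,n4,n8} = {n0}; idom=n0
  n6: preds {n4,n5}: {n0,n2,n3,n4} ∩ {n0,n2,n3,n4,n5} = {n0,n2,n3,n4}; idom=n4
  n7: preds {n5,n6}: {n0,n2,n3,n4,n5} ∩ {n0,n2,n3,n4,n6} = {n0,n2,n3,n4}; idom=n4
  n8: preds {n5,n6,n7}: {n0,n2,n3,n4,n5} ∩ {n0,n2,n3,n4,n6} ∩ {n0,n2,n3,n4,n7} = {n0,n2,n3,n4}; idom=n4
  n9: preds {n1,n4,n6,n7}: {n0,n1} ∩ {n0,n2,n3,n4} ∩ {n0,n2,n3,n4,n6} ∩ {n0,n2,n3,n4,n7} = {n0}; idom=n0

Frontier:
  join n2 pred n0: · stop@n0
  join n2 pred n8: n8→n4→n3→n2 stop@n0
  join n6 pred n4: · stop@n4
  join n6 pred n5: n5 stop@n4
  join n7 pred n5: n5 stop@n4
  join n7 pred n6: n6 stop@n4
  join n8 pred n5: n5 stop@n4
  join n8 pred n6: n6 stop@n4
  join n8 pred n7: n7 stop@n4
  join n9 pred n1: n1 stop@n0
  join n9 pred n4: n4→n3→n2 stop@n0
  join n9 pred n6: n6→n4→n3→n2 stop@n0
  join n9 pred n7: n7→n4→n3→n2 stop@n0
  n0: DF=∅
  n1: DF={n9}
  n2: DF={n2,n9}
  n3: DF={n2,n9}
  n4: DF={n2,n9}
  n5: DF={n6,n7,n8}
  n6: DF={n7,n8,n9}
  n7: DF={n8,n9}
  n8: DF={n2}
  n9: DF=∅

φ for q: defs {n1,n4,n5}
  DF⁺ = {n2,n6,n7,n8,n9}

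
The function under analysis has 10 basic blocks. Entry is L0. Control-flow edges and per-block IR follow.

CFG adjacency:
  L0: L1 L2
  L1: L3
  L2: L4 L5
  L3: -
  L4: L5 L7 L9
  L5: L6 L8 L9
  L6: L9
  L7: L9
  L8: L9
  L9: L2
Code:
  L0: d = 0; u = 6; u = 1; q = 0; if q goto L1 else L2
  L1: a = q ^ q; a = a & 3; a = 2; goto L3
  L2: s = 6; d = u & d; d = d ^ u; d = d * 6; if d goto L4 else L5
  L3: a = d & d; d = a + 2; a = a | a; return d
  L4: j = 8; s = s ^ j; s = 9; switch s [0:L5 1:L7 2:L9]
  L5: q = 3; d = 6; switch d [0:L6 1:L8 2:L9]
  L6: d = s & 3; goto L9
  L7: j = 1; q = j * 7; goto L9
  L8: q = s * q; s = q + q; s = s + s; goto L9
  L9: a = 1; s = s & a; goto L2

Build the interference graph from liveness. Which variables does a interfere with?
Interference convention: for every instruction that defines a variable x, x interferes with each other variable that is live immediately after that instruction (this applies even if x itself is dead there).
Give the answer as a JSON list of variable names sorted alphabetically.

Answer: ["d", "s", "u"]

Analysis:
Block summaries:
  L0: def={d,q,u} ue=∅
  L1: def={a} ue={q}
  L2: def={d,s} ue={d,u}
  L3: def={a,d} ue={d}
  L4: def={j,s} ue={s}
  L5: def={d,q} ue=∅
  L6: def={d} ue={s}
  L7: def={j,q} ue=∅
  L8: def={q,s} ue={q,s}
  L9: def={a,s} ue={s}

Liveness:
  live L0: ∅→{d,q,u}
  live L1: {d,q}→{d}
  live L2: {d,u}→{d,s,u}
  live L3: {d}→∅
  live L4: {d,s,u}→{d,s,u}
  live L5: {s,u}→{d,q,s,u}
  live L6: {s,u}→{d,s,u}
  live L7: {d,s,u}→{d,s,u}
  live L8: {d,q,s,u}→{d,s,u}
  live L9: {d,s,u}→{d,u}

Conflict graph:
  a↔{d,s,u}
  d↔{a,j,q,s,u}
  j↔{d,s,u}
  q↔{d,s,u}
  s↔{a,d,j,q,u}
  u↔{a,d,j,q,s}

N(a) = ["d", "s", "u"]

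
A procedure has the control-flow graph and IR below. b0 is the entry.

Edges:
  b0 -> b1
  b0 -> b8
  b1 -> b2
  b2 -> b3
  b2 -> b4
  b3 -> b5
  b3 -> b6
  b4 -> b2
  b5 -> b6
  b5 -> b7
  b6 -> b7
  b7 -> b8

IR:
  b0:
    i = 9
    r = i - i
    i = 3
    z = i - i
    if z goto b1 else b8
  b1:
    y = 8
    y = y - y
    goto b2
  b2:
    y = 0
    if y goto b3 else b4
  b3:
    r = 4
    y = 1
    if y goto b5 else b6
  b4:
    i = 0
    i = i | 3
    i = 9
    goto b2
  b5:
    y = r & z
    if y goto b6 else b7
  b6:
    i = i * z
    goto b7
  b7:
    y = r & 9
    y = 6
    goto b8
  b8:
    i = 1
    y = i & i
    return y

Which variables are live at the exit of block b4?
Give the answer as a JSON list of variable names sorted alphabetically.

def/use:
  b0 def {i,r,z} use ∅
  b1 def {y} use ∅
  b2 def {y} use ∅
  b3 def {r,y} use ∅
  b4 def {i} use ∅
  b5 def {y} use {r,z}
  b6 def {i} use {i,z}
  b7 def {y} use {r}
  b8 def {i,y} use ∅

Backward fixpoint:
  live b0: ∅→{i,z}
  live b1: {i,z}→{i,z}
  live b2: {i,z}→{i,z}
  live b3: {i,z}→{i,r,z}
  live b4: {z}→{i,z}
  live b5: {i,r,z}→{i,r,z}
  live b6: {i,r,z}→{r}
  live b7: {r}→∅
  live b8: ∅→∅

live-out(b4) = ["i", "z"]

Answer: ["i", "z"]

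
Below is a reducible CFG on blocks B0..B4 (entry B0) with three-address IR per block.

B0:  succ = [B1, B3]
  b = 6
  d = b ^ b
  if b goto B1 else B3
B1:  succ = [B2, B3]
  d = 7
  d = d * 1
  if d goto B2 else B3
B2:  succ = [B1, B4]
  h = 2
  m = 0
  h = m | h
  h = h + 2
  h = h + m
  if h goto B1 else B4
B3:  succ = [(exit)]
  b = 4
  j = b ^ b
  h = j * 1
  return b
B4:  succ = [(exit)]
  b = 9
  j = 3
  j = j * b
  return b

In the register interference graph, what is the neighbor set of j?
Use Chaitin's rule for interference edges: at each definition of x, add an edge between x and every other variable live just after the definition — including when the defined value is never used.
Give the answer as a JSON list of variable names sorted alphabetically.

Per-block:
  B0: def={b,d} ue=∅
  B1: def={d} ue=∅
  B2: def={h,m} ue=∅
  B3: def={b,h,j} ue=∅
  B4: def={b,j} ue=∅

Liveness:
  B0: in=∅ out=∅
  B1: in=∅ out=∅
  B2: in=∅ out=∅
  B3: in=∅ out=∅
  B4: in=∅ out=∅

Interfere edges:
  b — {d,h,j}
  d — {b}
  h — {b,m}
  j — {b}
  m — {h}

N(j) = ["b"]

Answer: ["b"]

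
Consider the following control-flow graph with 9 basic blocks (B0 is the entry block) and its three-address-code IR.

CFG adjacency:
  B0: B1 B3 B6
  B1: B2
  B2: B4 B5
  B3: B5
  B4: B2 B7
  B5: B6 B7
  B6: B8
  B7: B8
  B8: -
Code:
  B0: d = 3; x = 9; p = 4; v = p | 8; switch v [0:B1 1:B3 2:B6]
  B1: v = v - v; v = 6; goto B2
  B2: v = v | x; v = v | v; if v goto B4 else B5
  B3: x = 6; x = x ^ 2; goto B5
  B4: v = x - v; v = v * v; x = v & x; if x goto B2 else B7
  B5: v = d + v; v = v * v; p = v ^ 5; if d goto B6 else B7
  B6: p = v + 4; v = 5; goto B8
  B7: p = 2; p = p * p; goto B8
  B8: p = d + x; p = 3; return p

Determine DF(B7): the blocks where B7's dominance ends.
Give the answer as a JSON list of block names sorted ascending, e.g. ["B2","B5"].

idom tree: B1←B0 B2←B1 B3←B0 B4←B2 B5←B0 B6←B0 B7←B0 B8←B0
Dom at joins:
  B2: preds {B1,B4}: {B0,B1} ∩ {B0,B1,B2,B4} = {B0,B1}; idom=B1
  B5: preds {B2,B3}: {B0,B1,B2} ∩ {B0,B3} = {B0}; idom=B0
  B6: preds {B0,B5}: {B0} ∩ {B0,B5} = {B0}; idom=B0
  B7: preds {B4,B5}: {B0,B1,B2,B4} ∩ {B0,B5} = {B0}; idom=B0
  B8: preds {B6,B7}: {B0,B6} ∩ {B0,B7} = {B0}; idom=B0

Frontier:
  join B2 pred B1: · stop@B1
  join B2 pred B4: B4→B2 stop@B1
  join B5 pred B2: B2→B1 stop@B0
  join B5 pred B3: B3 stop@B0
  join B6 pred B0: · stop@B0
  join B6 pred B5: B5 stop@B0
  join B7 pred B4: B4→B2→B1 stop@B0
  join B7 pred B5: B5 stop@B0
  join B8 pred B6: B6 stop@B0
  join B8 pred B7: B7 stop@B0
  B0: DF=∅
  B1: DF={B5,B7}
  B2: DF={B2,B5,B7}
  B3: DF={B5}
  B4: DF={B2,B7}
  B5: DF={B6,B7}
  B6: DF={B8}
  B7: DF={B8}
  B8: DF=∅

DF(B7) = ["B8"]

Answer: ["B8"]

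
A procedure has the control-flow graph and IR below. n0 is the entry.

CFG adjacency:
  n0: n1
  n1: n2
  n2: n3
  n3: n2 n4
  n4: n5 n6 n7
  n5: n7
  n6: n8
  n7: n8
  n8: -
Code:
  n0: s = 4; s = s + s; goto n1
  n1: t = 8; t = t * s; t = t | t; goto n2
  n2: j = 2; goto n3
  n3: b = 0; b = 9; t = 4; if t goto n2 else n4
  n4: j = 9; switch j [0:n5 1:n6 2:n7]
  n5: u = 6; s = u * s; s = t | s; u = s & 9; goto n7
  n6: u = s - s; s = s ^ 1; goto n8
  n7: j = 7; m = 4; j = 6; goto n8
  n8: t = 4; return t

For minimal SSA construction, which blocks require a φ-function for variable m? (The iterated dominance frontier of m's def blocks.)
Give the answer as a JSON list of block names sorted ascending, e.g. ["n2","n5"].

idom tree: n1←n0 n2←n1 n3←n2 n4←n3 n5←n4 n6←n4 n7←n4 n8←n4
Dom at joins:
  n2: preds {n1,n3}: {n0,n1} ∩ {n0,n1,n2,n3} = {n0,n1}; idom=n1
  n7: preds {n4,n5}: {n0,n1,n2,n3,n4} ∩ {n0,n1,n2,n3,n4,n5} = {n0,n1,n2,n3,n4}; idom=n4
  n8: preds {n6,n7}: {n0,n1,n2,n3,n4,n6} ∩ {n0,n1,n2,n3,n4,n7} = {n0,n1,n2,n3,n4}; idom=n4

DF walk-up:
  join n2 pred n1: · stop@n1
  join n2 pred n3: n3→n2 stop@n1
  join n7 pred n4: · stop@n4
  join n7 pred n5: n5 stop@n4
  join n8 pred n6: n6 stop@n4
  join n8 pred n7: n7 stop@n4
  n0 → ∅
  n1 → ∅
  n2 → {n2}
  n3 → {n2}
  n4 → ∅
  n5 → {n7}
  n6 → {n8}
  n7 → {n8}
  n8 → ∅

φ for m: defs {n7}
  DF⁺ = {n8}

Answer: ["n8"]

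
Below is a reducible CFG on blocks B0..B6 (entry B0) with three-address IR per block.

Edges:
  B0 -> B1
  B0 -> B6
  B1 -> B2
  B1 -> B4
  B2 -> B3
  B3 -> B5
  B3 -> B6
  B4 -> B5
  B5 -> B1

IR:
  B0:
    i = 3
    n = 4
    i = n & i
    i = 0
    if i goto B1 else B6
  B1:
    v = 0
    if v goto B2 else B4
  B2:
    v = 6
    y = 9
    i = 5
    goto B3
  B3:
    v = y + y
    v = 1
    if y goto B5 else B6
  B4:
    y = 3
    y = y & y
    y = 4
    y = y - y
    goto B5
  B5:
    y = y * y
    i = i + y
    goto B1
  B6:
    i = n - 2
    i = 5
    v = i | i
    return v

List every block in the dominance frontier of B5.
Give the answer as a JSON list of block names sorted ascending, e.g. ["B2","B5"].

Answer: ["B1"]

Working:
idom tree: B1←B0 B2←B1 B3←B2 B4←B1 B5←B1 B6←B0
Dom at joins:
  B1: preds {B0,B5}: {B0} ∩ {B0,B1,B5} = {B0}; idom=B0
  B5: preds {B3,B4}: {B0,B1,B2,B3} ∩ {B0,B1,B4} = {B0,B1}; idom=B1
  B6: preds {B0,B3}: {B0} ∩ {B0,B1,B2,B3} = {B0}; idom=B0

DF derivation:
  join B1 pred B0: · stop@B0
  join B1 pred B5: B5→B1 stop@B0
  join B5 pred B3: B3→B2 stop@B1
  join B5 pred B4: B4 stop@B1
  join B6 pred B0: · stop@B0
  join B6 pred B3: B3→B2→B1 stop@B0
  DF(B0)=∅
  DF(B1)={B1,B6}
  DF(B2)={B5,B6}
  DF(B3)={B5,B6}
  DF(B4)={B5}
  DF(B5)={B1}
  DF(B6)=∅

DF(B5) = ["B1"]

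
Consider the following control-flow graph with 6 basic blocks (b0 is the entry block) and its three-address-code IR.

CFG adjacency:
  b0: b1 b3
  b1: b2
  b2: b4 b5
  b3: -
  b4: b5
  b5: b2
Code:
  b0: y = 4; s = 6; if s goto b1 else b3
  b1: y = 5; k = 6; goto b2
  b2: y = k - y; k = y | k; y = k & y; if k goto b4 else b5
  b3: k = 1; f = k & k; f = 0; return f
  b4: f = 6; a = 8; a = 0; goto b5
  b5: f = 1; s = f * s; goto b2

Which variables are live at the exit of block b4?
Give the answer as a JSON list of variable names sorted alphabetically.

Block summaries:
  b0 def {s,y} use ∅
  b1 def {k,y} use ∅
  b2 def {k,y} use {k,y}
  b3 def {f,k} use ∅
  b4 def {a,f} use ∅
  b5 def {f,s} use {s}

Backward fixpoint:
  b0 li=∅ lo={s}
  b1 li={s} lo={k,s,y}
  b2 li={k,s,y} lo={k,s,y}
  b3 li=∅ lo=∅
  b4 li={k,s,y} lo={k,s,y}
  b5 li={k,s,y} lo={k,s,y}

live-out(b4) = ["k", "s", "y"]

Answer: ["k", "s", "y"]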